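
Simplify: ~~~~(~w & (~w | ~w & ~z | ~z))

~w

~~~~(~w & (~w | ~w & ~z | ~z))
= ~~~~(~w & (~w | ~z))   (absorption)
= ~~(~w & (~w | ~z))   (double negation)
= ~w & (~w | ~z)   (double negation)
= ~w   (absorption)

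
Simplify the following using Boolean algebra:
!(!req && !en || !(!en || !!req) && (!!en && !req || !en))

req

!(!req && !en || !(!en || !!req) && (!!en && !req || !en))
= !(!req && !en || !(!en || !!req) && (en && !req || !en))   — double negation
= !(!req && !en || en && !req && (en && !req || !en))   — De Morgan
= !(!req && !en || en && !req)   — absorption
= !!req   — distribution
= req   — double negation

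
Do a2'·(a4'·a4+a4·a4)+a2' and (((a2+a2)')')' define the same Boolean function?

E1: a2'·(a4'·a4+a4·a4)+a2'
    = a2'·a4+a2'
    = a2'
E2: (((a2+a2)')')'
    = ((a2')')'
    = a2'
Both reduce to a2', so they are equivalent.

Yes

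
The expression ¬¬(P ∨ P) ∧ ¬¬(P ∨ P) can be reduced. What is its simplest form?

¬¬(P ∨ P) ∧ ¬¬(P ∨ P)
= ¬¬(P ∨ P)   — idempotence
= P ∨ P   — double negation
= P   — idempotence

P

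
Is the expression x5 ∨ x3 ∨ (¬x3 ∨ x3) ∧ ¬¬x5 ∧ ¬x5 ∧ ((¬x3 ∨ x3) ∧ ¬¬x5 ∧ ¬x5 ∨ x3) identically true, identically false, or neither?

neither

x5 ∨ x3 ∨ (¬x3 ∨ x3) ∧ ¬¬x5 ∧ ¬x5 ∧ ((¬x3 ∨ x3) ∧ ¬¬x5 ∧ ¬x5 ∨ x3)
= x5 ∨ x3 ∨ (¬x3 ∨ x3) ∧ ¬¬x5 ∧ ¬x5   (absorption)
= x5 ∨ x3 ∨ (¬x3 ∨ x3) ∧ x5 ∧ ¬x5   (double negation)
= x5 ∨ x3 ∨ x5 ∧ ¬x5   (complement / identity)
= x5 ∨ x3   (complement / identity)
This depends on x3, x5, so it is not a constant.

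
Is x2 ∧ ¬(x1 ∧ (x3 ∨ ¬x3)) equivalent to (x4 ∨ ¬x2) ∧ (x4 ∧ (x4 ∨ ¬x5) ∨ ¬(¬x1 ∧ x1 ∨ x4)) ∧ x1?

No

E1: x2 ∧ ¬(x1 ∧ (x3 ∨ ¬x3))
    = x2 ∧ ¬x1
E2: (x4 ∨ ¬x2) ∧ (x4 ∧ (x4 ∨ ¬x5) ∨ ¬(¬x1 ∧ x1 ∨ x4)) ∧ x1
    = (x4 ∨ ¬x2) ∧ (x4 ∧ (x4 ∨ ¬x5) ∨ ¬x4) ∧ x1
    = (x4 ∨ ¬x2) ∧ (x4 ∨ ¬x4) ∧ x1
    = (x4 ∨ ¬x2) ∧ x1
These differ: at x1=0, x2=1, x3=0, x4=1, x5=0, E1 = 1 but E2 = 0.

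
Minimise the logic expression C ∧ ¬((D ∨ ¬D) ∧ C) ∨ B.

C ∧ ¬((D ∨ ¬D) ∧ C) ∨ B
= C ∧ ¬C ∨ B   (complement / identity)
= B   (complement / identity)

B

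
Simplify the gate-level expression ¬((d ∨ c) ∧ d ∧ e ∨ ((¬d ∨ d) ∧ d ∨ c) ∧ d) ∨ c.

¬d ∨ c

¬((d ∨ c) ∧ d ∧ e ∨ ((¬d ∨ d) ∧ d ∨ c) ∧ d) ∨ c
= ¬((d ∨ c) ∧ d ∧ e ∨ (d ∨ c) ∧ d) ∨ c
= ¬((d ∨ c) ∧ d) ∨ c
= ¬d ∨ c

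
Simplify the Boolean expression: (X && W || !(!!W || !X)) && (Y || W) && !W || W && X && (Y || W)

(X && W || !(!!W || !X)) && (Y || W) && !W || W && X && (Y || W)
= (X && W || !W && X) && (Y || W) && !W || W && X && (Y || W)   (De Morgan)
= X && (Y || W) && !W || W && X && (Y || W)   (distribution)
= X && (Y || W)   (distribution)

X && (Y || W)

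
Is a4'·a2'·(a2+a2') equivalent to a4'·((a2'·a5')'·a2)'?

Yes

E1: a4'·a2'·(a2+a2')
    = a4'·a2'   — complement / identity
E2: a4'·((a2'·a5')'·a2)'
    = a4'·((a2+a5)·a2)'   — De Morgan
    = a4'·a2'   — absorption
Both reduce to a4'·a2', so they are equivalent.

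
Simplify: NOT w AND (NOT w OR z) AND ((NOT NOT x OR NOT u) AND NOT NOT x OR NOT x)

NOT w

NOT w AND (NOT w OR z) AND ((NOT NOT x OR NOT u) AND NOT NOT x OR NOT x)
= NOT w AND (NOT w OR z) AND (NOT NOT x OR NOT x)
= NOT w AND (NOT NOT x OR NOT x)
= NOT w AND (x OR NOT x)
= NOT w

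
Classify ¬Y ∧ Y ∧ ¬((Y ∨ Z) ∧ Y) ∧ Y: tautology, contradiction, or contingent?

¬Y ∧ Y ∧ ¬((Y ∨ Z) ∧ Y) ∧ Y
= ¬Y ∧ Y ∧ ¬Y ∧ Y
= ¬Y ∧ Y
= False

contradiction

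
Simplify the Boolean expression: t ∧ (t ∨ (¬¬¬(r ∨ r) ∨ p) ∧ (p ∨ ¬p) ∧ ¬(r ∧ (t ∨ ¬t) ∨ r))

t ∧ (t ∨ (¬¬¬(r ∨ r) ∨ p) ∧ (p ∨ ¬p) ∧ ¬(r ∧ (t ∨ ¬t) ∨ r))
= t ∧ (t ∨ (¬(r ∨ r) ∨ p) ∧ (p ∨ ¬p) ∧ ¬(r ∧ (t ∨ ¬t) ∨ r))   (double negation)
= t ∧ (t ∨ (¬(r ∨ r) ∨ p) ∧ ¬(r ∧ (t ∨ ¬t) ∨ r))   (complement / identity)
= t ∧ (t ∨ (¬(r ∨ r) ∨ p) ∧ ¬(r ∨ r))   (complement / identity)
= t ∧ (t ∨ ¬(r ∨ r))   (absorption)
= t ∧ (t ∨ ¬r)   (idempotence)
= t   (absorption)

t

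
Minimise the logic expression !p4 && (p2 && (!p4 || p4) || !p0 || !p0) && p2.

!p4 && (p2 && (!p4 || p4) || !p0 || !p0) && p2
= !p4 && (p2 || !p0 || !p0) && p2   (complement / identity)
= !p4 && (p2 || !p0) && p2   (idempotence)
= !p4 && p2   (absorption)

!p4 && p2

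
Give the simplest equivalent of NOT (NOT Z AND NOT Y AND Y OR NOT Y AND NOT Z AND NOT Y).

Z OR Y

NOT (NOT Z AND NOT Y AND Y OR NOT Y AND NOT Z AND NOT Y)
= NOT (NOT Z AND NOT Y)   (distribution)
= Z OR Y   (De Morgan)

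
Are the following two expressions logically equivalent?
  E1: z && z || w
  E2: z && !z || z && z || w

Yes

E1: z && z || w
    = z || w   (idempotence)
E2: z && !z || z && z || w
    = z || w   (distribution)
Both reduce to z || w, so they are equivalent.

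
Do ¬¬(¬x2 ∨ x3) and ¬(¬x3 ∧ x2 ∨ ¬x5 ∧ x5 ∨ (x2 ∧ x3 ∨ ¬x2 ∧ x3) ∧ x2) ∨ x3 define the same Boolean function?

Yes

E1: ¬¬(¬x2 ∨ x3)
    = ¬x2 ∨ x3   [double negation]
E2: ¬(¬x3 ∧ x2 ∨ ¬x5 ∧ x5 ∨ (x2 ∧ x3 ∨ ¬x2 ∧ x3) ∧ x2) ∨ x3
    = ¬(¬x3 ∧ x2 ∨ (x2 ∧ x3 ∨ ¬x2 ∧ x3) ∧ x2) ∨ x3   [complement / identity]
    = ¬(¬x3 ∧ x2 ∨ x3 ∧ x2) ∨ x3   [distribution]
    = ¬x2 ∨ x3   [distribution]
Both reduce to ¬x2 ∨ x3, so they are equivalent.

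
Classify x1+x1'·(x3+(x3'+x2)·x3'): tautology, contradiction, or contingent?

tautology

x1+x1'·(x3+(x3'+x2)·x3')
= x1+x1'·(x3+x3')   [absorption]
= x1+x1'   [complement / identity]
= 1   [complement]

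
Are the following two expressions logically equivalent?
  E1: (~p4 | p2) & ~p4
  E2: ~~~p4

E1: (~p4 | p2) & ~p4
    = ~p4   [absorption]
E2: ~~~p4
    = ~p4   [double negation]
Both reduce to ~p4, so they are equivalent.

Yes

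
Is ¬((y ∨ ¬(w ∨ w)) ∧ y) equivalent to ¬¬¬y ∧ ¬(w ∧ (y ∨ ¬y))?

E1: ¬((y ∨ ¬(w ∨ w)) ∧ y)
    = ¬((y ∨ ¬w) ∧ y)   [idempotence]
    = ¬y   [absorption]
E2: ¬¬¬y ∧ ¬(w ∧ (y ∨ ¬y))
    = ¬¬¬y ∧ ¬w   [complement / identity]
    = ¬y ∧ ¬w   [double negation]
These differ: at w=1, y=0, E1 = 1 but E2 = 0.

No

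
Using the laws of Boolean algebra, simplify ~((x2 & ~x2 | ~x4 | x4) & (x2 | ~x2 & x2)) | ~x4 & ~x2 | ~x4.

~((x2 & ~x2 | ~x4 | x4) & (x2 | ~x2 & x2)) | ~x4 & ~x2 | ~x4
= ~((~x4 | x4) & (x2 | ~x2 & x2)) | ~x4 & ~x2 | ~x4   (complement / identity)
= ~((~x4 | x4) & (x2 | ~x2 & x2)) | ~x4   (absorption)
= ~(x2 | ~x2 & x2) | ~x4   (complement / identity)
= ~x2 | ~x4   (complement / identity)

~x2 | ~x4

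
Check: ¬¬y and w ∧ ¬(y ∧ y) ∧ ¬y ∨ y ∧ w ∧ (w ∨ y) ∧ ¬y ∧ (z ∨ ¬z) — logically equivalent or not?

No

E1: ¬¬y
    = y   (double negation)
E2: w ∧ ¬(y ∧ y) ∧ ¬y ∨ y ∧ w ∧ (w ∨ y) ∧ ¬y ∧ (z ∨ ¬z)
    = w ∧ ¬y ∧ ¬y ∨ y ∧ w ∧ (w ∨ y) ∧ ¬y ∧ (z ∨ ¬z)   (idempotence)
    = w ∧ ¬y ∧ ¬y ∨ y ∧ w ∧ (w ∨ y) ∧ ¬y   (complement / identity)
    = w ∧ ¬y ∧ ¬y ∨ y ∧ w ∧ ¬y   (absorption)
    = w ∧ ¬y   (distribution)
These differ: at w=0, y=1, z=0, E1 = 1 but E2 = 0.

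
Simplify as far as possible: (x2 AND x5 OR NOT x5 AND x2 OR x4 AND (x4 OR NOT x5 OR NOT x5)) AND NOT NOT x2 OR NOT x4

(x2 AND x5 OR NOT x5 AND x2 OR x4 AND (x4 OR NOT x5 OR NOT x5)) AND NOT NOT x2 OR NOT x4
= (x2 AND x5 OR NOT x5 AND x2 OR x4 AND (x4 OR NOT x5)) AND NOT NOT x2 OR NOT x4
= (x2 OR x4 AND (x4 OR NOT x5)) AND NOT NOT x2 OR NOT x4
= (x2 OR x4) AND NOT NOT x2 OR NOT x4
= (x2 OR x4) AND x2 OR NOT x4
= x2 OR NOT x4

x2 OR NOT x4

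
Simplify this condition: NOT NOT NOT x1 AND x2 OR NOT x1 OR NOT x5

NOT x1 OR NOT x5

NOT NOT NOT x1 AND x2 OR NOT x1 OR NOT x5
= NOT x1 AND x2 OR NOT x1 OR NOT x5
= NOT x1 OR NOT x5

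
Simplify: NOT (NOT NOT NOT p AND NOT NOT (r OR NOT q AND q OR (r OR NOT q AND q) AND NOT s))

p OR NOT r

NOT (NOT NOT NOT p AND NOT NOT (r OR NOT q AND q OR (r OR NOT q AND q) AND NOT s))
= NOT (NOT NOT NOT p AND NOT NOT (r OR NOT q AND q))   [absorption]
= NOT (NOT p AND NOT NOT (r OR NOT q AND q))   [double negation]
= NOT (NOT p AND NOT NOT r)   [complement / identity]
= p OR NOT r   [De Morgan]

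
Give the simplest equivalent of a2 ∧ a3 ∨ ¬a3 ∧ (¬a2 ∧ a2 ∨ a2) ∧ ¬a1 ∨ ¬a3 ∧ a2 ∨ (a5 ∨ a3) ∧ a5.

a2 ∨ a5

a2 ∧ a3 ∨ ¬a3 ∧ (¬a2 ∧ a2 ∨ a2) ∧ ¬a1 ∨ ¬a3 ∧ a2 ∨ (a5 ∨ a3) ∧ a5
= a2 ∧ a3 ∨ ¬a3 ∧ a2 ∧ ¬a1 ∨ ¬a3 ∧ a2 ∨ (a5 ∨ a3) ∧ a5   (complement / identity)
= a2 ∧ a3 ∨ ¬a3 ∧ a2 ∨ (a5 ∨ a3) ∧ a5   (absorption)
= a2 ∨ (a5 ∨ a3) ∧ a5   (distribution)
= a2 ∨ a5   (absorption)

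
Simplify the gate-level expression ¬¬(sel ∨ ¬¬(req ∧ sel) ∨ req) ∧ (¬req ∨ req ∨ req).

¬¬(sel ∨ ¬¬(req ∧ sel) ∨ req) ∧ (¬req ∨ req ∨ req)
= ¬¬(sel ∨ req ∧ sel ∨ req) ∧ (¬req ∨ req ∨ req)
= ¬¬(sel ∨ req ∧ sel ∨ req) ∧ (¬req ∨ req)
= ¬¬(sel ∨ req) ∧ (¬req ∨ req)
= ¬¬(sel ∨ req)
= sel ∨ req

sel ∨ req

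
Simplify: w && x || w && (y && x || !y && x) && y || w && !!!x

w

w && x || w && (y && x || !y && x) && y || w && !!!x
= w && x || w && x && y || w && !!!x   (distribution)
= w && x || w && x && y || w && !x   (double negation)
= w && x || w && !x   (absorption)
= w   (distribution)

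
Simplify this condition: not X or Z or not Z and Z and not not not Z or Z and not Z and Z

not X or Z

not X or Z or not Z and Z and not not not Z or Z and not Z and Z
= not X or Z or not Z and Z and not Z or Z and not Z and Z   (double negation)
= not X or Z or Z and not Z   (distribution)
= not X or Z   (complement / identity)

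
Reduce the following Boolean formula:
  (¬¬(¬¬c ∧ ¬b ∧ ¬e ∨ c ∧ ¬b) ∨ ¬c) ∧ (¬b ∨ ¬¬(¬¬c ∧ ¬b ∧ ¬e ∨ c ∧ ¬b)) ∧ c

¬b ∧ c

(¬¬(¬¬c ∧ ¬b ∧ ¬e ∨ c ∧ ¬b) ∨ ¬c) ∧ (¬b ∨ ¬¬(¬¬c ∧ ¬b ∧ ¬e ∨ c ∧ ¬b)) ∧ c
= (¬¬(¬¬c ∧ ¬b ∧ ¬e ∨ c ∧ ¬b) ∨ ¬c ∧ ¬b) ∧ c   [distribution]
= (¬¬(c ∧ ¬b ∧ ¬e ∨ c ∧ ¬b) ∨ ¬c ∧ ¬b) ∧ c   [double negation]
= (¬¬(c ∧ ¬b) ∨ ¬c ∧ ¬b) ∧ c   [absorption]
= (c ∧ ¬b ∨ ¬c ∧ ¬b) ∧ c   [double negation]
= ¬b ∧ c   [distribution]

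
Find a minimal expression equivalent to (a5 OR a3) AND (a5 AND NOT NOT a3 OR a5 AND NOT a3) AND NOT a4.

(a5 OR a3) AND (a5 AND NOT NOT a3 OR a5 AND NOT a3) AND NOT a4
= (a5 OR a3) AND (a5 AND a3 OR a5 AND NOT a3) AND NOT a4
= (a5 OR a3) AND a5 AND NOT a4
= a5 AND NOT a4

a5 AND NOT a4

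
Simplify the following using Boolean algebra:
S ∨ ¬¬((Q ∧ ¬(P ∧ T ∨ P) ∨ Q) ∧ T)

S ∨ ¬¬((Q ∧ ¬(P ∧ T ∨ P) ∨ Q) ∧ T)
= S ∨ ¬¬((Q ∧ ¬P ∨ Q) ∧ T)   — absorption
= S ∨ (Q ∧ ¬P ∨ Q) ∧ T   — double negation
= S ∨ Q ∧ T   — absorption

S ∨ Q ∧ T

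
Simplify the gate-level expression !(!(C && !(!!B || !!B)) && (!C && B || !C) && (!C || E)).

C

!(!(C && !(!!B || !!B)) && (!C && B || !C) && (!C || E))
= !(!(C && !(!!B || !!B)) && !C && (!C || E))
= !(!(C && !(!!B || !!B)) && !C)
= C && !(!!B || !!B) || C
= C && !B && !B || C
= C && !B || C
= C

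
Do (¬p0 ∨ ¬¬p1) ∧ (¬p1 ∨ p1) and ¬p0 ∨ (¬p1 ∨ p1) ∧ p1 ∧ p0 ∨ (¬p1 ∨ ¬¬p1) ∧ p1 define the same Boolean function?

Yes

E1: (¬p0 ∨ ¬¬p1) ∧ (¬p1 ∨ p1)
    = ¬p0 ∨ ¬¬p1   [complement / identity]
    = ¬p0 ∨ p1   [double negation]
E2: ¬p0 ∨ (¬p1 ∨ p1) ∧ p1 ∧ p0 ∨ (¬p1 ∨ ¬¬p1) ∧ p1
    = ¬p0 ∨ (¬p1 ∨ p1) ∧ p1 ∧ p0 ∨ (¬p1 ∨ p1) ∧ p1   [double negation]
    = ¬p0 ∨ (¬p1 ∨ p1) ∧ p1   [absorption]
    = ¬p0 ∨ p1   [complement / identity]
Both reduce to ¬p0 ∨ p1, so they are equivalent.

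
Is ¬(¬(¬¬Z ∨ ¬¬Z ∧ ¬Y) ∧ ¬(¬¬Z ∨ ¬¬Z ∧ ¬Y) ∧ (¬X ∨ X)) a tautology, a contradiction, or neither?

¬(¬(¬¬Z ∨ ¬¬Z ∧ ¬Y) ∧ ¬(¬¬Z ∨ ¬¬Z ∧ ¬Y) ∧ (¬X ∨ X))
= ¬(¬(¬¬Z ∨ ¬¬Z ∧ ¬Y) ∧ (¬X ∨ X))
= ¬(¬¬¬Z ∧ (¬X ∨ X))
= ¬(¬Z ∧ (¬X ∨ X))
= ¬¬Z
= Z
This depends on Z, so it is not a constant.

neither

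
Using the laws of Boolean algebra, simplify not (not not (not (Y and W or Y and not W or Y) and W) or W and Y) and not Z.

not W and not Z

not (not not (not (Y and W or Y and not W or Y) and W) or W and Y) and not Z
= not (not (Y and W or Y and not W or Y) and W or W and Y) and not Z   (double negation)
= not (not (Y and W or Y) and W or W and Y) and not Z   (absorption)
= not (not Y and W or W and Y) and not Z   (absorption)
= not W and not Z   (distribution)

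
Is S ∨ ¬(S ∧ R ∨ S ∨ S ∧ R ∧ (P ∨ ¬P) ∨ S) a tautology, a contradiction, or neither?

tautology

S ∨ ¬(S ∧ R ∨ S ∨ S ∧ R ∧ (P ∨ ¬P) ∨ S)
= S ∨ ¬(S ∧ R ∨ S ∨ S ∧ R ∨ S)   [complement / identity]
= S ∨ ¬(S ∧ R ∨ S)   [idempotence]
= S ∨ ¬S   [absorption]
= True   [complement]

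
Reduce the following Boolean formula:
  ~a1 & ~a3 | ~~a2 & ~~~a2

~a1 & ~a3

~a1 & ~a3 | ~~a2 & ~~~a2
= ~a1 & ~a3 | ~~a2 & ~a2
= ~a1 & ~a3 | a2 & ~a2
= ~a1 & ~a3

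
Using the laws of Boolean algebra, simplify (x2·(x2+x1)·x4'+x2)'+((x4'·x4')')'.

(x2·(x2+x1)·x4'+x2)'+((x4'·x4')')'
= (x2·x4'+x2)'+((x4'·x4')')'
= (x2·x4'+x2)'+x4'·x4'
= x2'+x4'·x4'
= x2'+x4'

x2'+x4'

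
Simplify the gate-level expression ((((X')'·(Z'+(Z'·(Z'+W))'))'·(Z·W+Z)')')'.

X'·Z'

((((X')'·(Z'+(Z'·(Z'+W))'))'·(Z·W+Z)')')'
= ((((X')'·(Z'+(Z')'))'·(Z·W+Z)')')'   [absorption]
= ((((X')'·(Z'+(Z')'))'·Z')')'   [absorption]
= ((((X')'·(Z'+Z))'·Z')')'   [double negation]
= (((X·(Z'+Z))'·Z')')'   [double negation]
= ((X'·Z')')'   [complement / identity]
= X'·Z'   [double negation]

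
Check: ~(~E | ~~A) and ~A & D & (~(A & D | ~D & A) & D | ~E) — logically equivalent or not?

No

E1: ~(~E | ~~A)
    = E & ~A
E2: ~A & D & (~(A & D | ~D & A) & D | ~E)
    = ~A & D & (~A & D | ~E)
    = ~A & D
These differ: at A=0, D=1, E=0, E1 = 0 but E2 = 1.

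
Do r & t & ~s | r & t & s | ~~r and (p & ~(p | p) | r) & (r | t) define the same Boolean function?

Yes

E1: r & t & ~s | r & t & s | ~~r
    = r & t | ~~r   — distribution
    = r & t | r   — double negation
    = r   — absorption
E2: (p & ~(p | p) | r) & (r | t)
    = (p & ~p | r) & (r | t)   — idempotence
    = r & (r | t)   — complement / identity
    = r   — absorption
Both reduce to r, so they are equivalent.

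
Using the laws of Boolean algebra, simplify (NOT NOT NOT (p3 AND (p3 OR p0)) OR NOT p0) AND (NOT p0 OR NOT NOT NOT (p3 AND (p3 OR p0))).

NOT p3 OR NOT p0

(NOT NOT NOT (p3 AND (p3 OR p0)) OR NOT p0) AND (NOT p0 OR NOT NOT NOT (p3 AND (p3 OR p0)))
= NOT NOT NOT (p3 AND (p3 OR p0)) AND NOT NOT NOT (p3 AND (p3 OR p0)) OR NOT p0
= NOT NOT NOT (p3 AND (p3 OR p0)) OR NOT p0
= NOT (p3 AND (p3 OR p0)) OR NOT p0
= NOT p3 OR NOT p0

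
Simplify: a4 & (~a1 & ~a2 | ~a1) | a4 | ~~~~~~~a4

1

a4 & (~a1 & ~a2 | ~a1) | a4 | ~~~~~~~a4
= a4 & ~a1 | a4 | ~~~~~~~a4   — absorption
= a4 & ~a1 | a4 | ~~~~~a4   — double negation
= a4 & ~a1 | a4 | ~~~a4   — double negation
= a4 & ~a1 | a4 | ~a4   — double negation
= a4 | ~a4   — absorption
= 1   — complement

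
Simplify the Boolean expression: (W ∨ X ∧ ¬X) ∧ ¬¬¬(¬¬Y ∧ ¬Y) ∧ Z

(W ∨ X ∧ ¬X) ∧ ¬¬¬(¬¬Y ∧ ¬Y) ∧ Z
= W ∧ ¬¬¬(¬¬Y ∧ ¬Y) ∧ Z   [complement / identity]
= W ∧ ¬¬(¬Y ∨ Y) ∧ Z   [De Morgan]
= W ∧ (¬Y ∨ Y) ∧ Z   [double negation]
= W ∧ Z   [complement / identity]

W ∧ Z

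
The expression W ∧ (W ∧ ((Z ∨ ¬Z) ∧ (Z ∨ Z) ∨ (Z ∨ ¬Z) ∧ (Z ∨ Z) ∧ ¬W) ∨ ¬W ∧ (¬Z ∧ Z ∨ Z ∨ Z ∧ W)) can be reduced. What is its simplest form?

W ∧ Z

W ∧ (W ∧ ((Z ∨ ¬Z) ∧ (Z ∨ Z) ∨ (Z ∨ ¬Z) ∧ (Z ∨ Z) ∧ ¬W) ∨ ¬W ∧ (¬Z ∧ Z ∨ Z ∨ Z ∧ W))
= W ∧ (W ∧ (Z ∨ ¬Z) ∧ (Z ∨ Z) ∨ ¬W ∧ (¬Z ∧ Z ∨ Z ∨ Z ∧ W))
= W ∧ (W ∧ (Z ∨ ¬Z) ∧ (Z ∨ Z) ∨ ¬W ∧ (¬Z ∧ Z ∨ Z))
= W ∧ (W ∧ (¬Z ∧ Z ∨ Z) ∨ ¬W ∧ (¬Z ∧ Z ∨ Z))
= W ∧ (¬Z ∧ Z ∨ Z)
= W ∧ Z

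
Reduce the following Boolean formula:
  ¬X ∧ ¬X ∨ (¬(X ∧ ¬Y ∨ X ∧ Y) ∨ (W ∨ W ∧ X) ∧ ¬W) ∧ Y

¬X

¬X ∧ ¬X ∨ (¬(X ∧ ¬Y ∨ X ∧ Y) ∨ (W ∨ W ∧ X) ∧ ¬W) ∧ Y
= ¬X ∧ ¬X ∨ (¬X ∨ (W ∨ W ∧ X) ∧ ¬W) ∧ Y   [distribution]
= ¬X ∧ ¬X ∨ (¬X ∨ W ∧ ¬W) ∧ Y   [absorption]
= ¬X ∧ ¬X ∨ ¬X ∧ Y   [complement / identity]
= (¬X ∨ Y) ∧ ¬X   [distribution]
= ¬X   [absorption]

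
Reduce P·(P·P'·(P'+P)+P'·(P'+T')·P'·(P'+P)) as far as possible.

P·(P·P'·(P'+P)+P'·(P'+T')·P'·(P'+P))
= P·(P·P'·(P'+P)+P'·P'·(P'+P))   (absorption)
= P·P'·(P'+P)·(P+P')   (distribution)
= P·P'·(P+P')   (complement / identity)
= P·P'   (complement / identity)
= 0   (complement)

0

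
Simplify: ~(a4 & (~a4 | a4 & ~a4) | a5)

~(a4 & (~a4 | a4 & ~a4) | a5)
= ~(a4 & ~a4 | a5)   (complement / identity)
= ~a5   (complement / identity)

~a5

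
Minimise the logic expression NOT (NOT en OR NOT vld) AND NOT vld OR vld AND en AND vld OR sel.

en AND vld OR sel

NOT (NOT en OR NOT vld) AND NOT vld OR vld AND en AND vld OR sel
= en AND vld AND NOT vld OR vld AND en AND vld OR sel
= en AND vld OR sel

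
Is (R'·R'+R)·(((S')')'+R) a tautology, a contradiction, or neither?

neither

(R'·R'+R)·(((S')')'+R)
= (R'+R)·(((S')')'+R)   — idempotence
= ((S')')'+R   — complement / identity
= S'+R   — double negation
This depends on R, S, so it is not a constant.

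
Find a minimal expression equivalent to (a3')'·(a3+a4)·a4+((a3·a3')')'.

a3·a4

(a3')'·(a3+a4)·a4+((a3·a3')')'
= (a3')'·(a3+a4)·a4+a3·a3'
= (a3')'·(a3+a4)·a4
= a3·(a3+a4)·a4
= a3·a4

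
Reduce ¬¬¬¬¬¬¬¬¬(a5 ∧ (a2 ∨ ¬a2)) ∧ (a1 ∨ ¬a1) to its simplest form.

¬a5

¬¬¬¬¬¬¬¬¬(a5 ∧ (a2 ∨ ¬a2)) ∧ (a1 ∨ ¬a1)
= ¬¬¬¬¬¬¬(a5 ∧ (a2 ∨ ¬a2)) ∧ (a1 ∨ ¬a1)   — double negation
= ¬¬¬¬¬(a5 ∧ (a2 ∨ ¬a2)) ∧ (a1 ∨ ¬a1)   — double negation
= ¬¬¬¬¬(a5 ∧ (a2 ∨ ¬a2))   — complement / identity
= ¬¬¬¬¬a5   — complement / identity
= ¬¬¬a5   — double negation
= ¬a5   — double negation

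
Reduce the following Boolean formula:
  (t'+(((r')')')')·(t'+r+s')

t'+r

(t'+(((r')')')')·(t'+r+s')
= (t'+(r')')·(t'+r+s')
= (t'+r)·(t'+r+s')
= t'+r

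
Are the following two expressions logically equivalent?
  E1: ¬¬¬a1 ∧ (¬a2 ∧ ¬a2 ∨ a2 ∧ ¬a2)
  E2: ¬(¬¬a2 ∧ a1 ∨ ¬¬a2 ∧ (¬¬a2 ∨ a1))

No

E1: ¬¬¬a1 ∧ (¬a2 ∧ ¬a2 ∨ a2 ∧ ¬a2)
    = ¬¬¬a1 ∧ ¬a2   — distribution
    = ¬a1 ∧ ¬a2   — double negation
E2: ¬(¬¬a2 ∧ a1 ∨ ¬¬a2 ∧ (¬¬a2 ∨ a1))
    = ¬(¬¬a2 ∧ a1 ∨ ¬¬a2)   — absorption
    = ¬¬¬a2   — absorption
    = ¬a2   — double negation
These differ: at a1=1, a2=0, E1 = 0 but E2 = 1.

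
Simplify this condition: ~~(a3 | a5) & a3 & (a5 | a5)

~~(a3 | a5) & a3 & (a5 | a5)
= ~~(a3 | a5) & a3 & a5
= (a3 | a5) & a3 & a5
= a3 & a5

a3 & a5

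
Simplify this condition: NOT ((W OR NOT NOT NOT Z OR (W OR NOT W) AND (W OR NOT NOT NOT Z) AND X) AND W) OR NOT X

NOT W OR NOT X

NOT ((W OR NOT NOT NOT Z OR (W OR NOT W) AND (W OR NOT NOT NOT Z) AND X) AND W) OR NOT X
= NOT ((W OR NOT NOT NOT Z OR (W OR NOT NOT NOT Z) AND X) AND W) OR NOT X   — complement / identity
= NOT ((W OR NOT NOT NOT Z) AND W) OR NOT X   — absorption
= NOT ((W OR NOT Z) AND W) OR NOT X   — double negation
= NOT W OR NOT X   — absorption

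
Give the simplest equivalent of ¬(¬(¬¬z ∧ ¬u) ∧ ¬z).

¬(¬(¬¬z ∧ ¬u) ∧ ¬z)
= ¬((¬z ∨ u) ∧ ¬z)   (De Morgan)
= ¬¬z   (absorption)
= z   (double negation)

z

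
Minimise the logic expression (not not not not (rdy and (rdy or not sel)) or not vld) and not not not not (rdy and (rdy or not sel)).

(not not not not (rdy and (rdy or not sel)) or not vld) and not not not not (rdy and (rdy or not sel))
= not not not not (rdy and (rdy or not sel))   (absorption)
= not not (rdy and (rdy or not sel))   (double negation)
= not not rdy   (absorption)
= rdy   (double negation)

rdy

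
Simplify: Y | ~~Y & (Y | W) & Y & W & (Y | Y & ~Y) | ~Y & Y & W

Y

Y | ~~Y & (Y | W) & Y & W & (Y | Y & ~Y) | ~Y & Y & W
= Y | Y & (Y | W) & Y & W & (Y | Y & ~Y) | ~Y & Y & W
= Y | Y & (Y | W) & Y & W & Y | ~Y & Y & W
= Y | Y & Y & W & Y | ~Y & Y & W
= Y | Y & W & Y | ~Y & Y & W
= Y | Y & W
= Y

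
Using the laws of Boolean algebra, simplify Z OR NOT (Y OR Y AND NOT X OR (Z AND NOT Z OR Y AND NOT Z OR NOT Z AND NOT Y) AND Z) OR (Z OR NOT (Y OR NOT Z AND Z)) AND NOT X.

Z OR NOT (Y OR Y AND NOT X OR (Z AND NOT Z OR Y AND NOT Z OR NOT Z AND NOT Y) AND Z) OR (Z OR NOT (Y OR NOT Z AND Z)) AND NOT X
= Z OR NOT (Y OR Y AND NOT X OR (Y AND NOT Z OR NOT Z AND NOT Y) AND Z) OR (Z OR NOT (Y OR NOT Z AND Z)) AND NOT X   [complement / identity]
= Z OR NOT (Y OR (Y AND NOT Z OR NOT Z AND NOT Y) AND Z) OR (Z OR NOT (Y OR NOT Z AND Z)) AND NOT X   [absorption]
= Z OR NOT (Y OR NOT Z AND Z) OR (Z OR NOT (Y OR NOT Z AND Z)) AND NOT X   [distribution]
= Z OR NOT (Y OR NOT Z AND Z)   [absorption]
= Z OR NOT Y   [complement / identity]

Z OR NOT Y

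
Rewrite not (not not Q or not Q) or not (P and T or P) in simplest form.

not P

not (not not Q or not Q) or not (P and T or P)
= not (not not Q or not Q) or not P
= not Q and Q or not P
= not P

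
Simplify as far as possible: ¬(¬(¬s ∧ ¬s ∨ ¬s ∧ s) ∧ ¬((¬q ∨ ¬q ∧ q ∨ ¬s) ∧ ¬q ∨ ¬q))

¬s ∨ ¬q

¬(¬(¬s ∧ ¬s ∨ ¬s ∧ s) ∧ ¬((¬q ∨ ¬q ∧ q ∨ ¬s) ∧ ¬q ∨ ¬q))
= ¬(¬¬s ∧ ¬((¬q ∨ ¬q ∧ q ∨ ¬s) ∧ ¬q ∨ ¬q))   (distribution)
= ¬(¬¬s ∧ ¬((¬q ∨ ¬s) ∧ ¬q ∨ ¬q))   (complement / identity)
= ¬(¬¬s ∧ ¬(¬q ∨ ¬q))   (absorption)
= ¬s ∨ ¬q ∨ ¬q   (De Morgan)
= ¬s ∨ ¬q   (idempotence)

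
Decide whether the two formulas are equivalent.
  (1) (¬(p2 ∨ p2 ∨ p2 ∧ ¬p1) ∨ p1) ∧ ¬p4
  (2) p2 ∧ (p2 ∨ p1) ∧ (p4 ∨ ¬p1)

E1: (¬(p2 ∨ p2 ∨ p2 ∧ ¬p1) ∨ p1) ∧ ¬p4
    = (¬(p2 ∨ p2 ∧ ¬p1) ∨ p1) ∧ ¬p4   [idempotence]
    = (¬p2 ∨ p1) ∧ ¬p4   [absorption]
E2: p2 ∧ (p2 ∨ p1) ∧ (p4 ∨ ¬p1)
    = p2 ∧ (p4 ∨ ¬p1)   [absorption]
These differ: at p1=0, p2=0, p4=0, E1 = 1 but E2 = 0.

No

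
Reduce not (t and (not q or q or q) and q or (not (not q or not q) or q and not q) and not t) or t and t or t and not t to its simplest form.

not q or t

not (t and (not q or q or q) and q or (not (not q or not q) or q and not q) and not t) or t and t or t and not t
= not (t and (not q or q or q) and q or (not (not q or not q) or q and not q) and not t) or t
= not (t and (not q or q or q) and q or (q and q or q and not q) and not t) or t
= not (t and (not q or q or q) and q or q and not t) or t
= not (t and (not q or q) and q or q and not t) or t
= not (t and q or q and not t) or t
= not q or t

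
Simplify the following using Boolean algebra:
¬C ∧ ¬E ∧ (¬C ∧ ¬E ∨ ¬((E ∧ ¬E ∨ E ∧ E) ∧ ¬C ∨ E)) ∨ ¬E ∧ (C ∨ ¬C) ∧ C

¬E

¬C ∧ ¬E ∧ (¬C ∧ ¬E ∨ ¬((E ∧ ¬E ∨ E ∧ E) ∧ ¬C ∨ E)) ∨ ¬E ∧ (C ∨ ¬C) ∧ C
= ¬C ∧ ¬E ∧ (¬C ∧ ¬E ∨ ¬(E ∧ ¬C ∨ E)) ∨ ¬E ∧ (C ∨ ¬C) ∧ C   [distribution]
= ¬C ∧ ¬E ∧ (¬C ∧ ¬E ∨ ¬E) ∨ ¬E ∧ (C ∨ ¬C) ∧ C   [absorption]
= ¬C ∧ ¬E ∨ ¬E ∧ (C ∨ ¬C) ∧ C   [absorption]
= ¬C ∧ ¬E ∨ ¬E ∧ C   [complement / identity]
= ¬E   [distribution]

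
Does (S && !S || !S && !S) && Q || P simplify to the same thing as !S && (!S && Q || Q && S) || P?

Yes

E1: (S && !S || !S && !S) && Q || P
    = !S && Q || P   — distribution
E2: !S && (!S && Q || Q && S) || P
    = !S && Q || P   — distribution
Both reduce to !S && Q || P, so they are equivalent.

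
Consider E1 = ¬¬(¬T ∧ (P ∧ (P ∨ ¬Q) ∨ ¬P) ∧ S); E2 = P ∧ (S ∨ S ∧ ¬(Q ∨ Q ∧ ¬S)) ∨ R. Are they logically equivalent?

No

E1: ¬¬(¬T ∧ (P ∧ (P ∨ ¬Q) ∨ ¬P) ∧ S)
    = ¬¬(¬T ∧ (P ∨ ¬P) ∧ S)   [absorption]
    = ¬T ∧ (P ∨ ¬P) ∧ S   [double negation]
    = ¬T ∧ S   [complement / identity]
E2: P ∧ (S ∨ S ∧ ¬(Q ∨ Q ∧ ¬S)) ∨ R
    = P ∧ (S ∨ S ∧ ¬Q) ∨ R   [absorption]
    = P ∧ S ∨ R   [absorption]
These differ: at P=0, Q=0, R=1, S=0, T=1, E1 = 0 but E2 = 1.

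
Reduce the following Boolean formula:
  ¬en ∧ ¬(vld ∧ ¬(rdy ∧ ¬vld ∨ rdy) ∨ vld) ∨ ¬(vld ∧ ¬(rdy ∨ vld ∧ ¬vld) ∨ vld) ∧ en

¬en ∧ ¬(vld ∧ ¬(rdy ∧ ¬vld ∨ rdy) ∨ vld) ∨ ¬(vld ∧ ¬(rdy ∨ vld ∧ ¬vld) ∨ vld) ∧ en
= ¬en ∧ ¬(vld ∧ ¬rdy ∨ vld) ∨ ¬(vld ∧ ¬(rdy ∨ vld ∧ ¬vld) ∨ vld) ∧ en   [absorption]
= ¬en ∧ ¬(vld ∧ ¬rdy ∨ vld) ∨ ¬(vld ∧ ¬rdy ∨ vld) ∧ en   [complement / identity]
= ¬(vld ∧ ¬rdy ∨ vld)   [distribution]
= ¬vld   [absorption]

¬vld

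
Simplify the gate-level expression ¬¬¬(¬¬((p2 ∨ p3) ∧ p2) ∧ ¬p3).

¬¬¬(¬¬((p2 ∨ p3) ∧ p2) ∧ ¬p3)
= ¬(¬¬((p2 ∨ p3) ∧ p2) ∧ ¬p3)   — double negation
= ¬((p2 ∨ p3) ∧ p2) ∨ p3   — De Morgan
= ¬p2 ∨ p3   — absorption

¬p2 ∨ p3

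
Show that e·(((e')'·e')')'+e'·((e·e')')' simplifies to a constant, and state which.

0

e·(((e')'·e')')'+e'·((e·e')')'
= e·((e·e')')'+e'·((e·e')')'   (double negation)
= ((e·e')')'   (distribution)
= e·e'   (double negation)
= 0   (complement)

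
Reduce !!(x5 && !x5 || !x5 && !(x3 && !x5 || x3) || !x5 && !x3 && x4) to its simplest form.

!x5 && !x3

!!(x5 && !x5 || !x5 && !(x3 && !x5 || x3) || !x5 && !x3 && x4)
= !!(x5 && !x5 || !x5 && (!(x3 && !x5 || x3) || !x3 && x4))   — distribution
= !!(x5 && !x5 || !x5 && (!x3 || !x3 && x4))   — absorption
= x5 && !x5 || !x5 && (!x3 || !x3 && x4)   — double negation
= x5 && !x5 || !x5 && !x3   — absorption
= !x5 && !x3   — complement / identity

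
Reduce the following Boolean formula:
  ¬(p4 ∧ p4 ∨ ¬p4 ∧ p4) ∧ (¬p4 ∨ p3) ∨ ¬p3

¬p4 ∨ ¬p3

¬(p4 ∧ p4 ∨ ¬p4 ∧ p4) ∧ (¬p4 ∨ p3) ∨ ¬p3
= ¬p4 ∧ (¬p4 ∨ p3) ∨ ¬p3
= ¬p4 ∨ ¬p3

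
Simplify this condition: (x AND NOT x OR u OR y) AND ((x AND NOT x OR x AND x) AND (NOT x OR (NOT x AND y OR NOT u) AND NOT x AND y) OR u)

(x AND NOT x OR u OR y) AND ((x AND NOT x OR x AND x) AND (NOT x OR (NOT x AND y OR NOT u) AND NOT x AND y) OR u)
= (x AND NOT x OR u OR y) AND (x AND (NOT x OR (NOT x AND y OR NOT u) AND NOT x AND y) OR u)   — distribution
= (x AND NOT x OR u OR y) AND (x AND (NOT x OR NOT x AND y) OR u)   — absorption
= (x AND NOT x OR u OR y) AND (x AND NOT x OR u)   — absorption
= x AND NOT x OR u   — absorption
= u   — complement / identity

u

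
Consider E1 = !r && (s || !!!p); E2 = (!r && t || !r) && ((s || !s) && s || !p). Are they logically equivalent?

Yes

E1: !r && (s || !!!p)
    = !r && (s || !p)   (double negation)
E2: (!r && t || !r) && ((s || !s) && s || !p)
    = !r && ((s || !s) && s || !p)   (absorption)
    = !r && (s || !p)   (complement / identity)
Both reduce to !r && (s || !p), so they are equivalent.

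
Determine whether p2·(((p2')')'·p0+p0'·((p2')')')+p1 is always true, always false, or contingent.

p2·(((p2')')'·p0+p0'·((p2')')')+p1
= p2·((p2')')'+p1
= p2·p2'+p1
= p1
This depends on p1, so it is not a constant.

contingent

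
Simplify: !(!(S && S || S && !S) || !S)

S

!(!(S && S || S && !S) || !S)
= !(!S || !S)   [distribution]
= S && S   [De Morgan]
= S   [idempotence]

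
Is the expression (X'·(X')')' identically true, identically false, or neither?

(X'·(X')')'
= X+X'
= 1

identically true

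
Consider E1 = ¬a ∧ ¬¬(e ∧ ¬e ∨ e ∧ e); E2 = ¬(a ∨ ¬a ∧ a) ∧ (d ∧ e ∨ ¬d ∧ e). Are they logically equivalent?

Yes

E1: ¬a ∧ ¬¬(e ∧ ¬e ∨ e ∧ e)
    = ¬a ∧ ¬¬e   (distribution)
    = ¬a ∧ e   (double negation)
E2: ¬(a ∨ ¬a ∧ a) ∧ (d ∧ e ∨ ¬d ∧ e)
    = ¬(a ∨ ¬a ∧ a) ∧ e   (distribution)
    = ¬a ∧ e   (complement / identity)
Both reduce to ¬a ∧ e, so they are equivalent.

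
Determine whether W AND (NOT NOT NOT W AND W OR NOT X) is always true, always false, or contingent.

W AND (NOT NOT NOT W AND W OR NOT X)
= W AND (NOT W AND W OR NOT X)   [double negation]
= W AND NOT X   [complement / identity]
This depends on W, X, so it is not a constant.

contingent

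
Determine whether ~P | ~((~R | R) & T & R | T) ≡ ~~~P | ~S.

E1: ~P | ~((~R | R) & T & R | T)
    = ~P | ~(T & R | T)   [complement / identity]
    = ~P | ~T   [absorption]
E2: ~~~P | ~S
    = ~P | ~S   [double negation]
These differ: at P=1, R=1, S=0, T=1, E1 = 0 but E2 = 1.

No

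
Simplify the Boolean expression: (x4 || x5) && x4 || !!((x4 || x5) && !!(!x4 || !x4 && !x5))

x4 || x5

(x4 || x5) && x4 || !!((x4 || x5) && !!(!x4 || !x4 && !x5))
= (x4 || x5) && x4 || !!((x4 || x5) && !!!x4)   — absorption
= (x4 || x5) && x4 || (x4 || x5) && !!!x4   — double negation
= (x4 || x5) && x4 || (x4 || x5) && !x4   — double negation
= x4 || x5   — distribution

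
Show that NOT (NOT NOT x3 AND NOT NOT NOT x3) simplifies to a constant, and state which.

TRUE

NOT (NOT NOT x3 AND NOT NOT NOT x3)
= NOT (NOT NOT x3 AND NOT x3)   (double negation)
= NOT x3 OR x3   (De Morgan)
= TRUE   (complement)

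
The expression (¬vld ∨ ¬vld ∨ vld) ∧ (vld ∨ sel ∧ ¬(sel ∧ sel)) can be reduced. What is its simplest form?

(¬vld ∨ ¬vld ∨ vld) ∧ (vld ∨ sel ∧ ¬(sel ∧ sel))
= (¬vld ∨ ¬vld ∨ vld) ∧ (vld ∨ sel ∧ ¬sel)   — idempotence
= (¬vld ∨ vld) ∧ (vld ∨ sel ∧ ¬sel)   — idempotence
= (¬vld ∨ vld) ∧ vld   — complement / identity
= vld   — complement / identity

vld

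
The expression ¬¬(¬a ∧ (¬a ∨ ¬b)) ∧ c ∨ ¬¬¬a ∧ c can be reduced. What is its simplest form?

¬a ∧ c

¬¬(¬a ∧ (¬a ∨ ¬b)) ∧ c ∨ ¬¬¬a ∧ c
= ¬¬¬a ∧ c ∨ ¬¬¬a ∧ c
= ¬¬¬a ∧ c
= ¬a ∧ c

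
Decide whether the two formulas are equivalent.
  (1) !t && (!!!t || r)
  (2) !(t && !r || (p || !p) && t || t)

Yes

E1: !t && (!!!t || r)
    = !t && (!t || r)
    = !t
E2: !(t && !r || (p || !p) && t || t)
    = !(t && !r || t || t)
    = !(t && !r || t)
    = !t
Both reduce to !t, so they are equivalent.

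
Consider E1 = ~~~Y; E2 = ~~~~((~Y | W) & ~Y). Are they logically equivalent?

E1: ~~~Y
    = ~Y   [double negation]
E2: ~~~~((~Y | W) & ~Y)
    = ~~((~Y | W) & ~Y)   [double negation]
    = (~Y | W) & ~Y   [double negation]
    = ~Y   [absorption]
Both reduce to ~Y, so they are equivalent.

Yes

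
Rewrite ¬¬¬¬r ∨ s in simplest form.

¬¬¬¬r ∨ s
= ¬¬r ∨ s
= r ∨ s

r ∨ s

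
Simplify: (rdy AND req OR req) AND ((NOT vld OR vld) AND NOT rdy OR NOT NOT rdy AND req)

(rdy AND req OR req) AND ((NOT vld OR vld) AND NOT rdy OR NOT NOT rdy AND req)
= (rdy AND req OR req) AND ((NOT vld OR vld) AND NOT rdy OR rdy AND req)   — double negation
= (rdy AND req OR req) AND (NOT rdy OR rdy AND req)   — complement / identity
= req AND NOT rdy OR rdy AND req   — distribution
= req   — distribution

req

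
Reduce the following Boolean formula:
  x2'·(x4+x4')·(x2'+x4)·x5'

x2'·(x4+x4')·(x2'+x4)·x5'
= x2'·(x2'+x4)·x5'   — complement / identity
= x2'·x5'   — absorption

x2'·x5'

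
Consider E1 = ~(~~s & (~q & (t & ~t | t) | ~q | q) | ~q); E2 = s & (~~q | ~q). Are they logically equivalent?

E1: ~(~~s & (~q & (t & ~t | t) | ~q | q) | ~q)
    = ~(~~s & (~q & t | ~q | q) | ~q)   — complement / identity
    = ~(~~s & (~q | q) | ~q)   — absorption
    = ~(~~s | ~q)   — complement / identity
    = ~s & q   — De Morgan
E2: s & (~~q | ~q)
    = s & (q | ~q)   — double negation
    = s   — complement / identity
These differ: at q=1, s=0, t=0, E1 = 1 but E2 = 0.

No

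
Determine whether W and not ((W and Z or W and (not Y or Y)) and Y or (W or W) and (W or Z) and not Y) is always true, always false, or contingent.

W and not ((W and Z or W and (not Y or Y)) and Y or (W or W) and (W or Z) and not Y)
= W and not ((W and Z or W) and Y or (W or W) and (W or Z) and not Y)   (complement / identity)
= W and not ((W and Z or W) and Y or (W and Z or W) and not Y)   (distribution)
= W and not (W and Z or W)   (distribution)
= W and not W   (absorption)
= False   (complement)

always false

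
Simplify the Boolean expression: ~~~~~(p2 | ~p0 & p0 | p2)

~p2

~~~~~(p2 | ~p0 & p0 | p2)
= ~~~~~(p2 | p2)
= ~~~(p2 | p2)
= ~~~p2
= ~p2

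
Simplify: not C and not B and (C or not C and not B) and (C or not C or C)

not C and not B and (C or not C and not B) and (C or not C or C)
= not C and not B and (not C and not B and (C or not C) or C)   — distribution
= not C and not B and (not C and not B or C)   — complement / identity
= not C and not B   — absorption

not C and not B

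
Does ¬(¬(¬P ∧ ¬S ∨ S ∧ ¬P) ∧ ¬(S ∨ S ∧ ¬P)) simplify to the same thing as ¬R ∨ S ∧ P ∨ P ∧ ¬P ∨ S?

No

E1: ¬(¬(¬P ∧ ¬S ∨ S ∧ ¬P) ∧ ¬(S ∨ S ∧ ¬P))
    = ¬(¬(¬P ∧ ¬S ∨ S ∧ ¬P) ∧ ¬S)   (absorption)
    = ¬(¬¬P ∧ ¬S)   (distribution)
    = ¬P ∨ S   (De Morgan)
E2: ¬R ∨ S ∧ P ∨ P ∧ ¬P ∨ S
    = ¬R ∨ S ∧ P ∨ S   (complement / identity)
    = ¬R ∨ S   (absorption)
These differ: at P=1, R=0, S=0, E1 = 0 but E2 = 1.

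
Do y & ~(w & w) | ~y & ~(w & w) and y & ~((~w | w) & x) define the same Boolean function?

No

E1: y & ~(w & w) | ~y & ~(w & w)
    = ~(w & w)   — distribution
    = ~w   — idempotence
E2: y & ~((~w | w) & x)
    = y & ~x   — complement / identity
These differ: at w=0, x=0, y=0, E1 = 1 but E2 = 0.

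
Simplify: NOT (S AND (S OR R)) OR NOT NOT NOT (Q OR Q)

NOT (S AND (S OR R)) OR NOT NOT NOT (Q OR Q)
= NOT (S AND (S OR R)) OR NOT (Q OR Q)
= NOT (S AND (S OR R)) OR NOT Q
= NOT S OR NOT Q

NOT S OR NOT Q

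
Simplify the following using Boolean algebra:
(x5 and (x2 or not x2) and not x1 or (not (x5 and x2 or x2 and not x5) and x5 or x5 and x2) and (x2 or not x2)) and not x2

(x5 and (x2 or not x2) and not x1 or (not (x5 and x2 or x2 and not x5) and x5 or x5 and x2) and (x2 or not x2)) and not x2
= (x5 and (x2 or not x2) and not x1 or (not x2 and x5 or x5 and x2) and (x2 or not x2)) and not x2   [distribution]
= (x5 and (x2 or not x2) and not x1 or x5 and (x2 or not x2)) and not x2   [distribution]
= x5 and (x2 or not x2) and not x2   [absorption]
= x5 and not x2   [complement / identity]

x5 and not x2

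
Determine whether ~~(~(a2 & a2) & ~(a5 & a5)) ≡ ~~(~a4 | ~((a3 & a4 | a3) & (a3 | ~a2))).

No

E1: ~~(~(a2 & a2) & ~(a5 & a5))
    = ~(a2 & a2) & ~(a5 & a5)   (double negation)
    = ~a2 & ~(a5 & a5)   (idempotence)
    = ~a2 & ~a5   (idempotence)
E2: ~~(~a4 | ~((a3 & a4 | a3) & (a3 | ~a2)))
    = ~a4 | ~((a3 & a4 | a3) & (a3 | ~a2))   (double negation)
    = ~a4 | ~(a3 & (a3 | ~a2))   (absorption)
    = ~a4 | ~a3   (absorption)
These differ: at a2=1, a3=0, a4=0, a5=1, E1 = 0 but E2 = 1.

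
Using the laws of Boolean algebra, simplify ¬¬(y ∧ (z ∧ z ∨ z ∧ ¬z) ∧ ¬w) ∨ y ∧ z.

y ∧ z

¬¬(y ∧ (z ∧ z ∨ z ∧ ¬z) ∧ ¬w) ∨ y ∧ z
= ¬¬(y ∧ z ∧ ¬w) ∨ y ∧ z   (distribution)
= y ∧ z ∧ ¬w ∨ y ∧ z   (double negation)
= y ∧ z   (absorption)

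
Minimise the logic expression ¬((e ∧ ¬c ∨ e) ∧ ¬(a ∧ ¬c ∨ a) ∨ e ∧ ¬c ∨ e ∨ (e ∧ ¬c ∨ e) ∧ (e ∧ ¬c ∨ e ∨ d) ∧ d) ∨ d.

¬e ∨ d

¬((e ∧ ¬c ∨ e) ∧ ¬(a ∧ ¬c ∨ a) ∨ e ∧ ¬c ∨ e ∨ (e ∧ ¬c ∨ e) ∧ (e ∧ ¬c ∨ e ∨ d) ∧ d) ∨ d
= ¬((e ∧ ¬c ∨ e) ∧ ¬(a ∧ ¬c ∨ a) ∨ e ∧ ¬c ∨ e ∨ (e ∧ ¬c ∨ e) ∧ d) ∨ d
= ¬((e ∧ ¬c ∨ e) ∧ ¬a ∨ e ∧ ¬c ∨ e ∨ (e ∧ ¬c ∨ e) ∧ d) ∨ d
= ¬(e ∧ ¬c ∨ e ∨ (e ∧ ¬c ∨ e) ∧ d) ∨ d
= ¬(e ∧ ¬c ∨ e) ∨ d
= ¬e ∨ d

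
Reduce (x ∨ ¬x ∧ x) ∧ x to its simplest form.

x

(x ∨ ¬x ∧ x) ∧ x
= x ∧ x   — complement / identity
= x   — idempotence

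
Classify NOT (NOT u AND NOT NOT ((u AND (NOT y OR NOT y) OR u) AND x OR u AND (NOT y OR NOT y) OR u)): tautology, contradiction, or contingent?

tautology

NOT (NOT u AND NOT NOT ((u AND (NOT y OR NOT y) OR u) AND x OR u AND (NOT y OR NOT y) OR u))
= NOT (NOT u AND NOT NOT (u AND (NOT y OR NOT y) OR u))   [absorption]
= NOT (NOT u AND NOT NOT (u AND NOT y OR u))   [idempotence]
= u OR NOT (u AND NOT y OR u)   [De Morgan]
= u OR NOT u   [absorption]
= TRUE   [complement]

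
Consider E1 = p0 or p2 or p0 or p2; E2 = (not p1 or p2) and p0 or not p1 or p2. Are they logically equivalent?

E1: p0 or p2 or p0 or p2
    = p0 or p2   [idempotence]
E2: (not p1 or p2) and p0 or not p1 or p2
    = not p1 or p2   [absorption]
These differ: at p0=0, p1=0, p2=0, E1 = 0 but E2 = 1.

No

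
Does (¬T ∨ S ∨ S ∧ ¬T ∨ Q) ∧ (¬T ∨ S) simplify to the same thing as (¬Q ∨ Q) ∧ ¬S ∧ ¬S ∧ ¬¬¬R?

No

E1: (¬T ∨ S ∨ S ∧ ¬T ∨ Q) ∧ (¬T ∨ S)
    = (¬T ∨ S ∨ Q) ∧ (¬T ∨ S)   (absorption)
    = ¬T ∨ S   (absorption)
E2: (¬Q ∨ Q) ∧ ¬S ∧ ¬S ∧ ¬¬¬R
    = (¬Q ∨ Q) ∧ ¬S ∧ ¬S ∧ ¬R   (double negation)
    = (¬Q ∨ Q) ∧ ¬S ∧ ¬R   (idempotence)
    = ¬S ∧ ¬R   (complement / identity)
These differ: at Q=1, R=1, S=1, T=0, E1 = 1 but E2 = 0.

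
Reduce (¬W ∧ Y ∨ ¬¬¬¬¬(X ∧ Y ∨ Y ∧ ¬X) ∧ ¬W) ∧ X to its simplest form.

(¬W ∧ Y ∨ ¬¬¬¬¬(X ∧ Y ∨ Y ∧ ¬X) ∧ ¬W) ∧ X
= (¬W ∧ Y ∨ ¬¬¬(X ∧ Y ∨ Y ∧ ¬X) ∧ ¬W) ∧ X   [double negation]
= (¬W ∧ Y ∨ ¬(X ∧ Y ∨ Y ∧ ¬X) ∧ ¬W) ∧ X   [double negation]
= (¬W ∧ Y ∨ ¬Y ∧ ¬W) ∧ X   [distribution]
= ¬W ∧ X   [distribution]

¬W ∧ X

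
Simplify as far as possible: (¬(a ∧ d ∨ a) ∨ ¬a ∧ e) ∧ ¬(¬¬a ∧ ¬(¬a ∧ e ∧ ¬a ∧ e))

(¬(a ∧ d ∨ a) ∨ ¬a ∧ e) ∧ ¬(¬¬a ∧ ¬(¬a ∧ e ∧ ¬a ∧ e))
= (¬(a ∧ d ∨ a) ∨ ¬a ∧ e) ∧ ¬(¬¬a ∧ ¬(¬a ∧ e))   [idempotence]
= (¬a ∨ ¬a ∧ e) ∧ ¬(¬¬a ∧ ¬(¬a ∧ e))   [absorption]
= (¬a ∨ ¬a ∧ e) ∧ (¬a ∨ ¬a ∧ e)   [De Morgan]
= ¬a ∨ ¬a ∧ e   [idempotence]
= ¬a   [absorption]

¬a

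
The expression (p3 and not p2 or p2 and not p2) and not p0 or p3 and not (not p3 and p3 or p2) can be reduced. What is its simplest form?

p3 and not p2

(p3 and not p2 or p2 and not p2) and not p0 or p3 and not (not p3 and p3 or p2)
= p3 and not p2 and not p0 or p3 and not (not p3 and p3 or p2)   (complement / identity)
= p3 and not p2 and not p0 or p3 and not p2   (complement / identity)
= p3 and not p2   (absorption)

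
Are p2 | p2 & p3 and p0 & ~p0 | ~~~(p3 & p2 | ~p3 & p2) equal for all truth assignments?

E1: p2 | p2 & p3
    = p2   (absorption)
E2: p0 & ~p0 | ~~~(p3 & p2 | ~p3 & p2)
    = ~~~(p3 & p2 | ~p3 & p2)   (complement / identity)
    = ~~~p2   (distribution)
    = ~p2   (double negation)
These differ: at p0=0, p2=0, p3=0, E1 = 0 but E2 = 1.

No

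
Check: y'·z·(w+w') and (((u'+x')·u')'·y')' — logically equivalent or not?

E1: y'·z·(w+w')
    = y'·z   [complement / identity]
E2: (((u'+x')·u')'·y')'
    = (u'+x')·u'+y   [De Morgan]
    = u'+y   [absorption]
These differ: at u=0, w=0, x=0, y=1, z=0, E1 = 0 but E2 = 1.

No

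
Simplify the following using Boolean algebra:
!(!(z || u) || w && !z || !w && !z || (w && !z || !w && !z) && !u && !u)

z

!(!(z || u) || w && !z || !w && !z || (w && !z || !w && !z) && !u && !u)
= !(!(z || u) || w && !z || !w && !z || (w && !z || !w && !z) && !u)   [idempotence]
= !(!(z || u) || w && !z || !w && !z)   [absorption]
= !(!(z || u) || !z)   [distribution]
= (z || u) && z   [De Morgan]
= z   [absorption]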